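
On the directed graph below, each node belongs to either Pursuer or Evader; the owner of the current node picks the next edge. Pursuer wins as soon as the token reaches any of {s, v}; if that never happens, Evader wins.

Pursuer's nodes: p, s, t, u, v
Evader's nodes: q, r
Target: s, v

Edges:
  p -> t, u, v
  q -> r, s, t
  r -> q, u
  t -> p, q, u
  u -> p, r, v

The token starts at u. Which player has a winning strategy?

Pursuer

A0 = {s, v}
A1: add {p, u} — p (Pursuer) has p→v; u (Pursuer) has u→v.
u ∈ A1, so Pursuer can force the target.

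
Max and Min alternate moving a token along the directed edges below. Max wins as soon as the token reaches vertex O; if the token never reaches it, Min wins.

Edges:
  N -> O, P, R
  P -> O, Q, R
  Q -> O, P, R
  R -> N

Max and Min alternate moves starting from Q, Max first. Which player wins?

Track states (vertex, player-to-move).
A0 = {(O,Max), (O,Min)}
A1: add {(N,Max), (P,Max), (Q,Max)}.
(Q,Max) ∈ A1 ⇒ Max forces the target.

Max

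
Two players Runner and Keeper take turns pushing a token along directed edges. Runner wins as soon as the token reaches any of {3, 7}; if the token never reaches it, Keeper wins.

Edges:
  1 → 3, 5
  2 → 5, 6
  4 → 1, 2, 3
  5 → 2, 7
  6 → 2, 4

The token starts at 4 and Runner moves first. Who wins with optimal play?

Runner

Track states (vertex, player-to-move).
A0 = {(3,Runner), (3,Keeper), (7,Runner), (7,Keeper)}
A1: add {(1,Runner), (4,Runner), (5,Runner)}.
(4,Runner) ∈ A1 ⇒ Runner forces the target.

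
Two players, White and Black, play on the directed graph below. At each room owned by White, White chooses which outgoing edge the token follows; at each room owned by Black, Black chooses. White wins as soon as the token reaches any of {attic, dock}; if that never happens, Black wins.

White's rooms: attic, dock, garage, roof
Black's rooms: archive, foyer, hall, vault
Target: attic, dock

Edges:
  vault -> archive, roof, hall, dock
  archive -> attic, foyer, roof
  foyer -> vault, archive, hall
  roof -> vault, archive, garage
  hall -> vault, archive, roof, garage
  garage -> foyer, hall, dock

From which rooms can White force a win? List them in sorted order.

attic, dock, garage, roof

A0 = {attic, dock}
A1: add {garage} — garage (White) has garage→dock.
A2: add {roof} — roof (White) has roof→garage.
A3 = A2; e.g. vault (Black) can still go to archive. Fixed point.
White's winning region = {attic, dock, garage, roof}.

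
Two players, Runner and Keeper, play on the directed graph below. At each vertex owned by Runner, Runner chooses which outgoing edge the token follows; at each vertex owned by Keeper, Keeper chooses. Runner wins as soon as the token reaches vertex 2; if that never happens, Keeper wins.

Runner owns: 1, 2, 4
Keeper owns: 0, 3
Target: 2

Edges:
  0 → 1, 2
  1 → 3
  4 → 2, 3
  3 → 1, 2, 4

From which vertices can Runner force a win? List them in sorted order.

2, 4

A0 = {2}
A1: add {4} — 4 (Runner) has 4→2.
A2 = A1; e.g. 0 (Keeper) can still go to 1. Fixed point.
Runner's winning region = {2, 4}.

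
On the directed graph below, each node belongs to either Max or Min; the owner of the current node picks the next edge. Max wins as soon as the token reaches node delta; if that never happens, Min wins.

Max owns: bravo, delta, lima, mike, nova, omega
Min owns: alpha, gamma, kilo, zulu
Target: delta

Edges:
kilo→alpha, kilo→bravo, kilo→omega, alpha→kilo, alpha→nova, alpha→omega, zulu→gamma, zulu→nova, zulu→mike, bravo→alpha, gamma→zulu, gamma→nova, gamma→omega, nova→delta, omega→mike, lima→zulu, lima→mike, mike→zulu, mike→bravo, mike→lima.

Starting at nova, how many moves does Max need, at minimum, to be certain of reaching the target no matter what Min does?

A0 = {delta}
A1: add {nova} — nova (Max) has nova→delta.
A2 = A1; e.g. kilo (Min) can still go to alpha. Fixed point.
nova enters the attractor at level 1, so Max can force the target in 1 move from there.

1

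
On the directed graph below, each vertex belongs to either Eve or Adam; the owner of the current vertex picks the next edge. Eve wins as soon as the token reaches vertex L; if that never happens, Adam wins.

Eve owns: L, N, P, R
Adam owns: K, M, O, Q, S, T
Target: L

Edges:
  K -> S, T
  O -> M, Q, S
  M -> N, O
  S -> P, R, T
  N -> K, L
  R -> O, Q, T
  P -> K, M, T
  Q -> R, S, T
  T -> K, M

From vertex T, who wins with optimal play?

Adam

A0 = {L}
A1: add {N} — N (Eve) has N→L.
A2 = A1; e.g. K (Adam) can still go to S. Fixed point.
T never enters the attractor, so Adam can avoid the target forever.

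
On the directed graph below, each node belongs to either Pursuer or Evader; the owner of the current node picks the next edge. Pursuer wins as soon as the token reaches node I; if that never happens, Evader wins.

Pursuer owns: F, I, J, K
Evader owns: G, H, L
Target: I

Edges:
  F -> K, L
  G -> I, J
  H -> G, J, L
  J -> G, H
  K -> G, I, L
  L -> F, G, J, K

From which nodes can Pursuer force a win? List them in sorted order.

A0 = {I}
A1: add {K} — K (Pursuer) has K→I.
A2: add {F} — F (Pursuer) has F→K.
A3 = A2; e.g. G (Evader) can still go to J. Fixed point.
Pursuer's winning region = {F, I, K}.

F, I, K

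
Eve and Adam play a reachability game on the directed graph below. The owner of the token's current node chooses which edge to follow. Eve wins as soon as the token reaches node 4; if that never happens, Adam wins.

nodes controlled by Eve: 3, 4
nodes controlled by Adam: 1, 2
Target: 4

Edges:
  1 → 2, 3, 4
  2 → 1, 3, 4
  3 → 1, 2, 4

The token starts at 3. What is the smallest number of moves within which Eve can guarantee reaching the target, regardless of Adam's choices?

1

A0 = {4}
A1: add {3} — 3 (Eve) has 3→4.
A2 = A1; e.g. 1 (Adam) can still go to 2. Fixed point.
3 enters the attractor at level 1, so Eve can force the target in 1 move from there.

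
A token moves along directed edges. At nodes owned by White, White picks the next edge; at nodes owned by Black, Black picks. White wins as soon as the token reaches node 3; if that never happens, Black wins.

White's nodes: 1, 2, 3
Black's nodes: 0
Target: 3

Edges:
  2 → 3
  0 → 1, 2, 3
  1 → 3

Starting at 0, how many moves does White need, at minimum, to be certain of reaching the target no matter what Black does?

2

A0 = {3}
A1: add {1, 2} — 1 (White) has 1→3; 2 (White) has 2→3.
A2: add {0} — 0 (Black): all of {1, 2, 3} already in.
A2 = all vertices. Fixed point.
0 enters the attractor at level 2, so White can force the target in 2 moves from there.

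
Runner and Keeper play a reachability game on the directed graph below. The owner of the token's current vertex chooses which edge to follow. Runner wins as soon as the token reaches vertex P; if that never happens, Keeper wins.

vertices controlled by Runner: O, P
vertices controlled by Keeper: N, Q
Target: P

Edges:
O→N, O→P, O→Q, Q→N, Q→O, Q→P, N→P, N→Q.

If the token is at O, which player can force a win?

A0 = {P}
A1: add {O} — O (Runner) has O→P.
A2 = A1; e.g. N (Keeper) can still go to Q. Fixed point.
O ∈ A1, so Runner can force the target.

Runner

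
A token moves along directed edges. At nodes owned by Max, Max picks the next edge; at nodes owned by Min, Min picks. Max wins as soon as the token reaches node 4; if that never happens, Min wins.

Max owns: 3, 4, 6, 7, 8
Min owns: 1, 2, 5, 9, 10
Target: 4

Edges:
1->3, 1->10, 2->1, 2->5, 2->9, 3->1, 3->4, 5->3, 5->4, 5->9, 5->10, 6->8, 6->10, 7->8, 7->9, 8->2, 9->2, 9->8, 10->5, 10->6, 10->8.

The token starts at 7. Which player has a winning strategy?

A0 = {4}
A1: add {3} — 3 (Max) has 3→4.
A2 = A1; e.g. 1 (Min) can still go to 10. Fixed point.
7 never enters the attractor, so Min can avoid the target forever.

Min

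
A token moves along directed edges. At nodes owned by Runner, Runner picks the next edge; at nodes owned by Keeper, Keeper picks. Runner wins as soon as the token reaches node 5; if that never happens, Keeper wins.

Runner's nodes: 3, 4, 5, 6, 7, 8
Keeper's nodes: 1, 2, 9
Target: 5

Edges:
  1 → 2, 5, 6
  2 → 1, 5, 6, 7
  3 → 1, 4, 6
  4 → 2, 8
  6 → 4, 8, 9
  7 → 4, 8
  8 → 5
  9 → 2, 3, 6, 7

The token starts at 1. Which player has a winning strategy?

A0 = {5}
A1: add {8} — 8 (Runner) has 8→5.
A2: add {4, 6, 7} — 4 (Runner) has 4→8; 6 (Runner) has 6→8; 7 (Runner) has 7→8.
A3: add {3} — 3 (Runner) has 3→4.
A4 = A3; e.g. 1 (Keeper) can still go to 2. Fixed point.
1 never enters the attractor, so Keeper can avoid the target forever.

Keeper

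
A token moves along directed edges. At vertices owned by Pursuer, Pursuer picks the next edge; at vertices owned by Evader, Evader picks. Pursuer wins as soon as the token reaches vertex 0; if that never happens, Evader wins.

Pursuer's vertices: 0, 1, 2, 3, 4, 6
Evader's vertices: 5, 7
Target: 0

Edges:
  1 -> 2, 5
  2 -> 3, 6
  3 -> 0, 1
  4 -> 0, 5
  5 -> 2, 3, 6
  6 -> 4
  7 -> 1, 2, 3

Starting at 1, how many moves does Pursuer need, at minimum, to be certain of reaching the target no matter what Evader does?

3

A0 = {0}
A1: add {3, 4} — 3 (Pursuer) has 3→0; 4 (Pursuer) has 4→0.
A2: add {2, 6} — 2 (Pursuer) has 2→3; 6 (Pursuer) has 6→4.
A3: add {1, 5} — 1 (Pursuer) has 1→2; 5 (Evader): all of {2, 3, 6} already in.
1 enters the attractor at level 3, so Pursuer can force the target in 3 moves from there.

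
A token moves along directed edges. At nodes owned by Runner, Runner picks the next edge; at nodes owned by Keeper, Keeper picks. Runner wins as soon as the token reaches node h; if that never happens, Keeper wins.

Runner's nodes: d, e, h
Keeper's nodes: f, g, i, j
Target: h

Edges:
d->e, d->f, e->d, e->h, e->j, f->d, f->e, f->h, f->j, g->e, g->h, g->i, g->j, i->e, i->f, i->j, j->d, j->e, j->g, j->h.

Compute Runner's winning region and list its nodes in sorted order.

A0 = {h}
A1: add {e} — e (Runner) has e→h.
A2: add {d} — d (Runner) has d→e.
A3 = A2; e.g. f (Keeper) can still go to j. Fixed point.
Runner's winning region = {d, e, h}.

d, e, h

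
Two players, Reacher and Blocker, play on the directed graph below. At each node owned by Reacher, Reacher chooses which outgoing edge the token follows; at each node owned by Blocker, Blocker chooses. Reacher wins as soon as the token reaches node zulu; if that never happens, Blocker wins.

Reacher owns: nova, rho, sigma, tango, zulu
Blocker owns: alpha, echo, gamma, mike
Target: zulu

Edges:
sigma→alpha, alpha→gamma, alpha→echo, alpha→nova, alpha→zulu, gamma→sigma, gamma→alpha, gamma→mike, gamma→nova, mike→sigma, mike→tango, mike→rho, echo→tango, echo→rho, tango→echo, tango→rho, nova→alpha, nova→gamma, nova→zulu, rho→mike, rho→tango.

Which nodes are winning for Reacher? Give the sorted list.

A0 = {zulu}
A1: add {nova} — nova (Reacher) has nova→zulu.
A2 = A1; e.g. sigma (Reacher) has no edge into A1. Fixed point.
Reacher's winning region = {nova, zulu}.

nova, zulu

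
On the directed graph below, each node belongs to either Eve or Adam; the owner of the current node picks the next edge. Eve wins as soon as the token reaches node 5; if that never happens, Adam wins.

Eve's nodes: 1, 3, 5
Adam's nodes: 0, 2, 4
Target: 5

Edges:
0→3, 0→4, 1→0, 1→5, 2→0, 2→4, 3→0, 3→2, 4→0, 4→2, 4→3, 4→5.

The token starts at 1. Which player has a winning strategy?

A0 = {5}
A1: add {1} — 1 (Eve) has 1→5.
A2 = A1; e.g. 0 (Adam) can still go to 3. Fixed point.
1 ∈ A1, so Eve can force the target.

Eve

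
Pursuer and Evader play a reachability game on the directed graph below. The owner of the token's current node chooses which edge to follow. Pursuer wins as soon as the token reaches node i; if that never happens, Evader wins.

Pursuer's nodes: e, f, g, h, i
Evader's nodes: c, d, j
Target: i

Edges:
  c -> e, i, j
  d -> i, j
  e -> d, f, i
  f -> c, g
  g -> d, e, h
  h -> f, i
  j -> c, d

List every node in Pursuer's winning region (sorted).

A0 = {i}
A1: add {e, h} — e (Pursuer) has e→i; h (Pursuer) has h→i.
A2: add {g} — g (Pursuer) has g→e.
A3: add {f} — f (Pursuer) has f→g.
A4 = A3; e.g. c (Evader) can still go to j. Fixed point.
Pursuer's winning region = {e, f, g, h, i}.

e, f, g, h, i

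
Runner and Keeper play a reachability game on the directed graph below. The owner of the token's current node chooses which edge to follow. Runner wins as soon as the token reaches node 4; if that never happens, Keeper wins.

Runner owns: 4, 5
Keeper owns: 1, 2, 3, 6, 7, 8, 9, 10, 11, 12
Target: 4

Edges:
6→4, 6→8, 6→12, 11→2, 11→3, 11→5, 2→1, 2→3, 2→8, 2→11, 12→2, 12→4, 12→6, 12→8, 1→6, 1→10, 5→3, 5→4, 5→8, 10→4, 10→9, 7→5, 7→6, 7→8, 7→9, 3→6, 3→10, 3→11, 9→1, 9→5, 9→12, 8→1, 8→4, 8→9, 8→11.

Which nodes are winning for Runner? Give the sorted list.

A0 = {4}
A1: add {5} — 5 (Runner) has 5→4.
A2 = A1; e.g. 1 (Keeper) can still go to 6. Fixed point.
Runner's winning region = {4, 5}.

4, 5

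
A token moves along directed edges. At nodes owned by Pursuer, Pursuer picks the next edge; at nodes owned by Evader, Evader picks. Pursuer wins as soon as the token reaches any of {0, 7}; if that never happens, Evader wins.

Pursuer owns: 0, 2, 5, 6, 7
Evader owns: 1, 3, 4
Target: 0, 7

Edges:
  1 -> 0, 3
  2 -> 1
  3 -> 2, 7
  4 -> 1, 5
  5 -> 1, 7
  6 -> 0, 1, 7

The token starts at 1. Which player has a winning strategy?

Evader

A0 = {0, 7}
A1: add {5, 6} — 5 (Pursuer) has 5→7; 6 (Pursuer) has 6→0.
A2 = A1; e.g. 1 (Evader) can still go to 3. Fixed point.
1 never enters the attractor, so Evader can avoid the target forever.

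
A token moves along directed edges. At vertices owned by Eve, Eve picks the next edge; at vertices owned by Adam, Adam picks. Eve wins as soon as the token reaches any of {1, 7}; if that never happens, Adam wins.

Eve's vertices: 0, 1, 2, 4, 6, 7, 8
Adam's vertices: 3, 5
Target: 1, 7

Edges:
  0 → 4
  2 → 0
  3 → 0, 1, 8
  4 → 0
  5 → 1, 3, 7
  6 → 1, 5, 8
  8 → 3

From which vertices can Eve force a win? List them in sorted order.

1, 6, 7

A0 = {1, 7}
A1: add {6} — 6 (Eve) has 6→1.
A2 = A1; e.g. 0 (Eve) has no edge into A1. Fixed point.
Eve's winning region = {1, 6, 7}.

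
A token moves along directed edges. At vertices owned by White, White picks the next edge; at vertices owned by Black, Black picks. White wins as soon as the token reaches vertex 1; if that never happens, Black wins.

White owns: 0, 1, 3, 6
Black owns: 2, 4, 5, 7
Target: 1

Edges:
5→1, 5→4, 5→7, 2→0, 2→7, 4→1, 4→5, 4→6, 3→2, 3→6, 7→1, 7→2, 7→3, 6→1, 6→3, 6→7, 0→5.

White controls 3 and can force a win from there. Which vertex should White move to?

A0 = {1}
A1: add {6} — 6 (White) has 6→1.
A2: add {3} — 3 (White) has 3→6.
A3 = A2; e.g. 0 (White) has no edge into A2. Fixed point.
From 3, successor 6 is in the attractor (rank 1); the other successor 2 is not.

6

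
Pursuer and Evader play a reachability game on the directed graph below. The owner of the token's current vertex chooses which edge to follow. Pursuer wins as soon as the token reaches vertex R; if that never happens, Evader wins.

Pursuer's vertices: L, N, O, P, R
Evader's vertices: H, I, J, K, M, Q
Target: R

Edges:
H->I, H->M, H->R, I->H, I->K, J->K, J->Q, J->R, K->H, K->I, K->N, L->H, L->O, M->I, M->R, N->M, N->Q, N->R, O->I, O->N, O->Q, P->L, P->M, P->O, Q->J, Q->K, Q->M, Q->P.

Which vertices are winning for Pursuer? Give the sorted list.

L, N, O, P, R

A0 = {R}
A1: add {N} — N (Pursuer) has N→R.
A2: add {O} — O (Pursuer) has O→N.
A3: add {L, P} — L (Pursuer) has L→O; P (Pursuer) has P→O.
A4 = A3; e.g. H (Evader) can still go to I. Fixed point.
Pursuer's winning region = {L, N, O, P, R}.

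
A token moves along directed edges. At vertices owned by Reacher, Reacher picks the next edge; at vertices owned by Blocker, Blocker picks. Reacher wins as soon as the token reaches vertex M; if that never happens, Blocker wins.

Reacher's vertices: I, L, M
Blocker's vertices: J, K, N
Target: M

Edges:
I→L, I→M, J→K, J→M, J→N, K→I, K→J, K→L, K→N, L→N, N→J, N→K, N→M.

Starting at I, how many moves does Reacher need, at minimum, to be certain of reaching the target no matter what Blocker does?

1

A0 = {M}
A1: add {I} — I (Reacher) has I→M.
A2 = A1; e.g. J (Blocker) can still go to K. Fixed point.
I enters the attractor at level 1, so Reacher can force the target in 1 move from there.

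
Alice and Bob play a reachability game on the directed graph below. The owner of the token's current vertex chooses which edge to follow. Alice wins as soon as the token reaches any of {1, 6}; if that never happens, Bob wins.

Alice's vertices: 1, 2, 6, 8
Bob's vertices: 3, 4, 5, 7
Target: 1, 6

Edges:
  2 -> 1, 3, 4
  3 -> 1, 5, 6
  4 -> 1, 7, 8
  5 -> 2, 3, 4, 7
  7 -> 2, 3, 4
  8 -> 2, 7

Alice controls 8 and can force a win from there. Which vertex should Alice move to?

2

A0 = {1, 6}
A1: add {2} — 2 (Alice) has 2→1.
A2: add {8} — 8 (Alice) has 8→2.
A3 = A2; e.g. 3 (Bob) can still go to 5. Fixed point.
From 8, successor 2 is in the attractor (rank 1); the other successor 7 is not.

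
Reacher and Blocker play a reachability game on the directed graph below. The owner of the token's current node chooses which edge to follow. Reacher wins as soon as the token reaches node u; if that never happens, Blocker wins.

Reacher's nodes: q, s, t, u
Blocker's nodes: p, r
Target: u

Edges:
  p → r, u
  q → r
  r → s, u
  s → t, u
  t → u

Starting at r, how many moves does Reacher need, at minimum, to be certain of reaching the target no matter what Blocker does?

A0 = {u}
A1: add {s, t} — s (Reacher) has s→u; t (Reacher) has t→u.
A2: add {r} — r (Blocker): all of {s, u} already in.
r enters the attractor at level 2, so Reacher can force the target in 2 moves from there.

2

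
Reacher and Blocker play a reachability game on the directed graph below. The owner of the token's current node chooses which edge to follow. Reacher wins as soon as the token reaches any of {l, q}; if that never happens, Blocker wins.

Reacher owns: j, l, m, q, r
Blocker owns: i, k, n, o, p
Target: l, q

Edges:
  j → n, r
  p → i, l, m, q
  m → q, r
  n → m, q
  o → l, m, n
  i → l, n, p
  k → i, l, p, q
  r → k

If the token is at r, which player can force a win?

Blocker

A0 = {l, q}
A1: add {m} — m (Reacher) has m→q.
A2: add {n} — n (Blocker): all of {m, q} already in.
A3: add {j, o} — j (Reacher) has j→n; o (Blocker): all of {l, m, n} already in.
A4 = A3; e.g. i (Blocker) can still go to p. Fixed point.
r never enters the attractor, so Blocker can avoid the target forever.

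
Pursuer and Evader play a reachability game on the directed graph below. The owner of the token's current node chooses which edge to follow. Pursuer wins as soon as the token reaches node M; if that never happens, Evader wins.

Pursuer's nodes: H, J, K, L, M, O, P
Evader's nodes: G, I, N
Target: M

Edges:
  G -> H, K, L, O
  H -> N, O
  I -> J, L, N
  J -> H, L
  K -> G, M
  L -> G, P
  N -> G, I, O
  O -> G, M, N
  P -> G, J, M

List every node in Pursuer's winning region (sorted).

G, H, J, K, L, M, O, P

A0 = {M}
A1: add {K, O, P} — K (Pursuer) has K→M; O (Pursuer) has O→M; P (Pursuer) has P→M.
A2: add {H, L} — H (Pursuer) has H→O; L (Pursuer) has L→P.
A3: add {G, J} — G (Evader): all of {H, K, L, O} already in; J (Pursuer) has J→H.
A4 = A3; e.g. I (Evader) can still go to N. Fixed point.
Pursuer's winning region = {G, H, J, K, L, M, O, P}.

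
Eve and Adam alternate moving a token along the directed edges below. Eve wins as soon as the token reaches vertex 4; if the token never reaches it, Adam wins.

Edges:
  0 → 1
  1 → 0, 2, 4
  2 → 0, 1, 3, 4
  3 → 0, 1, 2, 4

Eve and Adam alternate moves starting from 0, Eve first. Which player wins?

Adam

Track states (vertex, player-to-move).
A0 = {(4,Eve), (4,Adam)}
A1: add {(1,Eve), (2,Eve), (3,Eve)}.
A2: add {(0,Adam)}.
A3 = A2; e.g. (0,Eve) stays out. (0,Eve) never enters ⇒ Adam avoids the target.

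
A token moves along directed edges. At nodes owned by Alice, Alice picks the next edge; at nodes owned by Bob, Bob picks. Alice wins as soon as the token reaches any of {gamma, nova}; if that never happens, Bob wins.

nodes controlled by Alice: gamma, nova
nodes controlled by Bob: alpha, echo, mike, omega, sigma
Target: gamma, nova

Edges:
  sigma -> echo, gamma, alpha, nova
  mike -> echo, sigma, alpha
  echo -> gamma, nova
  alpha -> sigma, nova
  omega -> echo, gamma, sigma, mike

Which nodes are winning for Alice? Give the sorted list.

A0 = {gamma, nova}
A1: add {echo} — echo (Bob): all of {gamma, nova} already in.
A2 = A1; e.g. omega (Bob) can still go to sigma. Fixed point.
Alice's winning region = {echo, gamma, nova}.

echo, gamma, nova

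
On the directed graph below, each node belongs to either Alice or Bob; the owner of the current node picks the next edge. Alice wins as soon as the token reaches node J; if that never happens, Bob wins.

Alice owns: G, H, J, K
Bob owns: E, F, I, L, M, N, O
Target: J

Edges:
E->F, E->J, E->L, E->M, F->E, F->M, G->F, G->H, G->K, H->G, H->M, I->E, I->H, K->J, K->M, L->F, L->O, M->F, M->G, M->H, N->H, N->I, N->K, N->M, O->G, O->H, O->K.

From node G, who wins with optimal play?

Alice

A0 = {J}
A1: add {K} — K (Alice) has K→J.
A2: add {G} — G (Alice) has G→K.
G ∈ A2, so Alice can force the target.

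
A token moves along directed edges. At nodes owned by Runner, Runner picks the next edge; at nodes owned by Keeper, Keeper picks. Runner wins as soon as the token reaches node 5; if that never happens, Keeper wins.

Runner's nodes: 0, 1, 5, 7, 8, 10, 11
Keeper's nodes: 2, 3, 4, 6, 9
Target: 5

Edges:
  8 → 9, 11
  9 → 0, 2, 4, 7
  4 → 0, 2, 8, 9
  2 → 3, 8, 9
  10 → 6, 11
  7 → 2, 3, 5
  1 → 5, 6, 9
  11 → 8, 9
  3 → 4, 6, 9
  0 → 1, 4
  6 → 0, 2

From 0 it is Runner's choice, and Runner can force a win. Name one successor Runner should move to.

1

A0 = {5}
A1: add {1, 7} — 1 (Runner) has 1→5; 7 (Runner) has 7→5.
A2: add {0} — 0 (Runner) has 0→1.
A3 = A2; e.g. 2 (Keeper) can still go to 3. Fixed point.
From 0, successor 1 is in the attractor (rank 1); the other successor 4 is not.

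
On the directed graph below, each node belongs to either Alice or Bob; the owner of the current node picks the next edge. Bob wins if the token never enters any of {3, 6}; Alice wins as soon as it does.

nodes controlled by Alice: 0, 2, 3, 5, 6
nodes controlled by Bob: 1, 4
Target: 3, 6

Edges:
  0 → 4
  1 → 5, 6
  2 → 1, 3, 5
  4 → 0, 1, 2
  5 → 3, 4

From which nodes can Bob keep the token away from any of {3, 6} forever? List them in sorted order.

0, 4

A0 = {3, 6}
A1: add {2, 5} — 2 (Alice) has 2→3; 5 (Alice) has 5→3.
A2: add {1} — 1 (Bob): all of {5, 6} already in.
A3 = A2; e.g. 0 (Alice) has no edge into A2. Fixed point.
Alice's attractor = {1, 2, 3, 5, 6}; Bob avoids the target exactly from the complement.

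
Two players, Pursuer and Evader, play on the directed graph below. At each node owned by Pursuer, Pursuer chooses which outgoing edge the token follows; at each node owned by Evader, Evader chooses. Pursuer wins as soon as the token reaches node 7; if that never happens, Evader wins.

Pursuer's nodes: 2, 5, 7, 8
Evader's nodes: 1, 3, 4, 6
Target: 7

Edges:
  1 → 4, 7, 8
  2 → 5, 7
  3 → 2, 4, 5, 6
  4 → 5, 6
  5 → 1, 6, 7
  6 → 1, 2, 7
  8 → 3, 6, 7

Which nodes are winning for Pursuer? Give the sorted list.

2, 5, 7, 8

A0 = {7}
A1: add {2, 5, 8} — 2 (Pursuer) has 2→7; 5 (Pursuer) has 5→7; 8 (Pursuer) has 8→7.
A2 = A1; e.g. 1 (Evader) can still go to 4. Fixed point.
Pursuer's winning region = {2, 5, 7, 8}.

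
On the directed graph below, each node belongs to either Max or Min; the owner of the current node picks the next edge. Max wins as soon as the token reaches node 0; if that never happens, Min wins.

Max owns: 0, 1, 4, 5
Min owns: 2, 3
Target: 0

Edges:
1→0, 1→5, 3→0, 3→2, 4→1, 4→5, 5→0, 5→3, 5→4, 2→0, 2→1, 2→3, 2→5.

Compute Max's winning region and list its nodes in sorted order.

A0 = {0}
A1: add {1, 5} — 1 (Max) has 1→0; 5 (Max) has 5→0.
A2: add {4} — 4 (Max) has 4→1.
A3 = A2; e.g. 2 (Min) can still go to 3. Fixed point.
Max's winning region = {0, 1, 4, 5}.

0, 1, 4, 5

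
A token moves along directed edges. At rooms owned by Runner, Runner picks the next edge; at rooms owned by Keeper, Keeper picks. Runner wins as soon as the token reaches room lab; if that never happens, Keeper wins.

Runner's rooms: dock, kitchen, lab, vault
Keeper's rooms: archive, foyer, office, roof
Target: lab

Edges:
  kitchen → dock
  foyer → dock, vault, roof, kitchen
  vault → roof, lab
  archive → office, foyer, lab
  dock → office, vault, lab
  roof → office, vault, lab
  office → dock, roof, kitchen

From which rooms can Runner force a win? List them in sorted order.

A0 = {lab}
A1: add {dock, vault} — dock (Runner) has dock→lab; vault (Runner) has vault→lab.
A2: add {kitchen} — kitchen (Runner) has kitchen→dock.
A3 = A2; e.g. office (Keeper) can still go to roof. Fixed point.
Runner's winning region = {dock, kitchen, lab, vault}.

dock, kitchen, lab, vault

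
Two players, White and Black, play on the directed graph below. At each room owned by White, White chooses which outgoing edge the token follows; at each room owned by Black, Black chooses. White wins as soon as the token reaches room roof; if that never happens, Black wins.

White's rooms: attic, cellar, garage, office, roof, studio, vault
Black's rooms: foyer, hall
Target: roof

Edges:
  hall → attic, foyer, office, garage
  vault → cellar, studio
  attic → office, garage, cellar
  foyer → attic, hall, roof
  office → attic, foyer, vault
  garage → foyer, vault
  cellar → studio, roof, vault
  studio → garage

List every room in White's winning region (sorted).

attic, cellar, garage, office, roof, studio, vault

A0 = {roof}
A1: add {cellar} — cellar (White) has cellar→roof.
A2: add {attic, vault} — attic (White) has attic→cellar; vault (White) has vault→cellar.
A3: add {garage, office} — office (White) has office→attic; garage (White) has garage→vault.
A4: add {studio} — studio (White) has studio→garage.
A5 = A4; e.g. foyer (Black) can still go to hall. Fixed point.
White's winning region = {attic, cellar, garage, office, roof, studio, vault}.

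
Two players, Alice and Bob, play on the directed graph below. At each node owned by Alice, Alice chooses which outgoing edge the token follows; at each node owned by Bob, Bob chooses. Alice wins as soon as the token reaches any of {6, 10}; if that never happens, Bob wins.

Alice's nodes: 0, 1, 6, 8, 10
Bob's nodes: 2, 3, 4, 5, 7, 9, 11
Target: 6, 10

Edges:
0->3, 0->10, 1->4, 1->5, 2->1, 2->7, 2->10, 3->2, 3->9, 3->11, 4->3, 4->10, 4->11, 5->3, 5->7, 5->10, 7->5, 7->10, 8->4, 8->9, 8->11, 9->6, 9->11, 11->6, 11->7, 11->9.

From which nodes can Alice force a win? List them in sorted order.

A0 = {6, 10}
A1: add {0} — 0 (Alice) has 0→10.
A2 = A1; e.g. 1 (Alice) has no edge into A1. Fixed point.
Alice's winning region = {0, 6, 10}.

0, 6, 10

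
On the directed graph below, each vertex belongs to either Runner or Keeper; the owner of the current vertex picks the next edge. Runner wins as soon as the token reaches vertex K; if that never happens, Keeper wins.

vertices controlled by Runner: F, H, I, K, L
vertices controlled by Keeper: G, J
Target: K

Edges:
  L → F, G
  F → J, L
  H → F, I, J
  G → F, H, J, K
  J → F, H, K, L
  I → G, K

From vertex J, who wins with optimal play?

A0 = {K}
A1: add {I} — I (Runner) has I→K.
A2: add {H} — H (Runner) has H→I.
A3 = A2; e.g. F (Runner) has no edge into A2. Fixed point.
J never enters the attractor, so Keeper can avoid the target forever.

Keeper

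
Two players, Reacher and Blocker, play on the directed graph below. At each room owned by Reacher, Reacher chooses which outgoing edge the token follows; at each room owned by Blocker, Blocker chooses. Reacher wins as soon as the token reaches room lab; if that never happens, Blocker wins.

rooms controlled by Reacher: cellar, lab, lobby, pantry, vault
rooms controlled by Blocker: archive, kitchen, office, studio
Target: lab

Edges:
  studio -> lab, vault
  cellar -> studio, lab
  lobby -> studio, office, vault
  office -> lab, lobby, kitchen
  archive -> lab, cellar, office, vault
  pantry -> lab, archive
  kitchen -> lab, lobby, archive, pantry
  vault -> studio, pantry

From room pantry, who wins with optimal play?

Reacher

A0 = {lab}
A1: add {cellar, pantry} — cellar (Reacher) has cellar→lab; pantry (Reacher) has pantry→lab.
pantry ∈ A1, so Reacher can force the target.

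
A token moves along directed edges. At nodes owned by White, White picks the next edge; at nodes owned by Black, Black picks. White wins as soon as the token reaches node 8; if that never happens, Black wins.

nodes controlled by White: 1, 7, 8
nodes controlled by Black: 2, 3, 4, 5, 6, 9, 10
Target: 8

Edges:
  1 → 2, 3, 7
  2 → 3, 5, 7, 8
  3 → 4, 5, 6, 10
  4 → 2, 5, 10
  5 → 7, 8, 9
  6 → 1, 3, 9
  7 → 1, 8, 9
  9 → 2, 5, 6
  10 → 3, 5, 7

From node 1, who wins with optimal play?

White

A0 = {8}
A1: add {7} — 7 (White) has 7→8.
A2: add {1} — 1 (White) has 1→7.
A3 = A2; e.g. 2 (Black) can still go to 3. Fixed point.
1 ∈ A2, so White can force the target.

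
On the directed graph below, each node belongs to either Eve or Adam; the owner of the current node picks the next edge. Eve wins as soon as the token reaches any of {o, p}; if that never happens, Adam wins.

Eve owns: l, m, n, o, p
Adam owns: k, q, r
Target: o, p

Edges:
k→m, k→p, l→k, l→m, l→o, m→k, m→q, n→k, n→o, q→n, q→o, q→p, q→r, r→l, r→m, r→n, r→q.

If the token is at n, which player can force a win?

A0 = {o, p}
A1: add {l, n} — l (Eve) has l→o; n (Eve) has n→o.
A2 = A1; e.g. k (Adam) can still go to m. Fixed point.
n ∈ A1, so Eve can force the target.

Eve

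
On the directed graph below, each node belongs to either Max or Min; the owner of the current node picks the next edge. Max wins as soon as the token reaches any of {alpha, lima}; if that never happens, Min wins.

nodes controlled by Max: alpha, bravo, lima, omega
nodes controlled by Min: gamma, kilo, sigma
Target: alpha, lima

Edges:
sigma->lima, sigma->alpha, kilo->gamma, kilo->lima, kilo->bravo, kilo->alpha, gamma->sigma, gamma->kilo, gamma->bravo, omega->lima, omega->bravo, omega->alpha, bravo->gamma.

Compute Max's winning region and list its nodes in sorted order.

A0 = {alpha, lima}
A1: add {omega, sigma} — sigma (Min): all of {lima, alpha} already in; omega (Max) has omega→lima.
A2 = A1; e.g. kilo (Min) can still go to gamma. Fixed point.
Max's winning region = {alpha, lima, omega, sigma}.

alpha, lima, omega, sigma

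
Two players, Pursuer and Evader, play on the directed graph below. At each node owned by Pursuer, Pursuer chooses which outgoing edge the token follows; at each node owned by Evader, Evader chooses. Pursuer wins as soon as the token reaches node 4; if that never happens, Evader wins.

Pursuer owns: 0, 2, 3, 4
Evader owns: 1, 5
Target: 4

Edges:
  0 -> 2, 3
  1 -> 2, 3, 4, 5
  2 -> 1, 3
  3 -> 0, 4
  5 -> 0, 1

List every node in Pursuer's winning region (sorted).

A0 = {4}
A1: add {3} — 3 (Pursuer) has 3→4.
A2: add {0, 2} — 0 (Pursuer) has 0→3; 2 (Pursuer) has 2→3.
A3 = A2; e.g. 1 (Evader) can still go to 5. Fixed point.
Pursuer's winning region = {0, 2, 3, 4}.

0, 2, 3, 4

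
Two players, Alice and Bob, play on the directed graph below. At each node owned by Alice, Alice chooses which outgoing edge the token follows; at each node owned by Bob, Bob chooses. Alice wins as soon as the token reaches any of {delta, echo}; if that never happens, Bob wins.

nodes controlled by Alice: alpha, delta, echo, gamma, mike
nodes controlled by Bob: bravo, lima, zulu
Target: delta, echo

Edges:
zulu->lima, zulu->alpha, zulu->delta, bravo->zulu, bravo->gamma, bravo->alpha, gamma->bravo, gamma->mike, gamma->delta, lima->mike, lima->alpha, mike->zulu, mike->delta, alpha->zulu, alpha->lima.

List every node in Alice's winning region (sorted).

A0 = {delta, echo}
A1: add {gamma, mike} — gamma (Alice) has gamma→delta; mike (Alice) has mike→delta.
A2 = A1; e.g. zulu (Bob) can still go to lima. Fixed point.
Alice's winning region = {delta, echo, gamma, mike}.

delta, echo, gamma, mike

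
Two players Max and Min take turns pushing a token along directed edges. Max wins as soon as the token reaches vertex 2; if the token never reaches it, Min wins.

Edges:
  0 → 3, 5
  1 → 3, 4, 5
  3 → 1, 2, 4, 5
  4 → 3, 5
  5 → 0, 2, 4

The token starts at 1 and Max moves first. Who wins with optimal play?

Track states (vertex, player-to-move).
A0 = {(2,Max), (2,Min)}
A1: add {(3,Max), (5,Max)}.
A2: add {(0,Min), (4,Min)}.
A3: add {(1,Max)}.
(1,Max) ∈ A3 ⇒ Max forces the target.

Max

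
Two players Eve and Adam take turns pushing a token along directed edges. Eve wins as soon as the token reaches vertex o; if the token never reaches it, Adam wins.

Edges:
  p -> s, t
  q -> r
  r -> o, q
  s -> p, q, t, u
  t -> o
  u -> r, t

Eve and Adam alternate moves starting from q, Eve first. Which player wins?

Adam

Track states (vertex, player-to-move).
A0 = {(o,Eve), (o,Adam)}
A1: add {(r,Eve), (t,Eve), (t,Adam)}.
A2: add {(p,Eve), (q,Adam), (s,Eve), (u,Eve), (u,Adam)}.
A3: add {(p,Adam)}.
A4 = A3; e.g. (q,Eve) stays out. (q,Eve) never enters ⇒ Adam avoids the target.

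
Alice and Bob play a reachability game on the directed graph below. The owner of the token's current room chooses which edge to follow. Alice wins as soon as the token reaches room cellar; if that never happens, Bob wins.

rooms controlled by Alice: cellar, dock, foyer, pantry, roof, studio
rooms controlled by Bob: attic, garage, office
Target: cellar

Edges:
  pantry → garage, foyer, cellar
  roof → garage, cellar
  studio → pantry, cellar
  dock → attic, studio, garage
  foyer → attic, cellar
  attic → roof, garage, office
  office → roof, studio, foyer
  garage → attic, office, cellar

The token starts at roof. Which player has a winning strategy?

Alice

A0 = {cellar}
A1: add {foyer, pantry, roof, studio} — roof (Alice) has roof→cellar; studio (Alice) has studio→cellar; foyer (Alice) has foyer→cellar; pantry (Alice) has pantry→cellar.
roof ∈ A1, so Alice can force the target.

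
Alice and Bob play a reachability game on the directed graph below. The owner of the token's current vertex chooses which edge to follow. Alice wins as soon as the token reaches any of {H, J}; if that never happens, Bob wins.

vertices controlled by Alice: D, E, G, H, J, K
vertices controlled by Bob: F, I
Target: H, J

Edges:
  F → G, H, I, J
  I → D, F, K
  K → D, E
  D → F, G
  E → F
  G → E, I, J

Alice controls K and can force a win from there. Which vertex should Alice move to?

A0 = {H, J}
A1: add {G} — G (Alice) has G→J.
A2: add {D} — D (Alice) has D→G.
A3: add {K} — K (Alice) has K→D.
A4 = A3; e.g. E (Alice) has no edge into A3. Fixed point.
From K, successor D is in the attractor (rank 2); the other successor E is not.

D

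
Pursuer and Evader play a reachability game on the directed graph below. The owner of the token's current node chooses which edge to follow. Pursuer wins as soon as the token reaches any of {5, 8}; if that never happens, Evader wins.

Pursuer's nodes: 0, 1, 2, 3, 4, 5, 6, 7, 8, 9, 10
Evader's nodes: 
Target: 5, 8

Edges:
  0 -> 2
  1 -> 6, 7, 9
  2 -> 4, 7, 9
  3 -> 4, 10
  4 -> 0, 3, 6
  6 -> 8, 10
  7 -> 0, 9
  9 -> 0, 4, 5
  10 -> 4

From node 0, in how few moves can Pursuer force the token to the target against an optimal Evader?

A0 = {5, 8}
A1: add {6, 9} — 6 (Pursuer) has 6→8; 9 (Pursuer) has 9→5.
A2: add {1, 2, 4, 7} — 1 (Pursuer) has 1→6; 2 (Pursuer) has 2→9; 4 (Pursuer) has 4→6; 7 (Pursuer) has 7→9.
A3: add {0, 3, 10} — 0 (Pursuer) has 0→2; 3 (Pursuer) has 3→4; 10 (Pursuer) has 10→4.
A3 = all vertices. Fixed point.
0 enters the attractor at level 3, so Pursuer can force the target in 3 moves from there.

3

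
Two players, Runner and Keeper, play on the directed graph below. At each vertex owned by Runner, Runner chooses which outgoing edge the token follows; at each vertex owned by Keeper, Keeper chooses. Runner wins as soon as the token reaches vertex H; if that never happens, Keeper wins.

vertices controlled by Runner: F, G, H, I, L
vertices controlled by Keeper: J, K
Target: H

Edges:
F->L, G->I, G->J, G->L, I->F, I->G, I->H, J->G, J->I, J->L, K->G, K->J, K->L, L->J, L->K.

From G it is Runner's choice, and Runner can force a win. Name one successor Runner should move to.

A0 = {H}
A1: add {I} — I (Runner) has I→H.
A2: add {G} — G (Runner) has G→I.
A3 = A2; e.g. F (Runner) has no edge into A2. Fixed point.
From G, successor I is in the attractor (rank 1); the other successors J, L are not.

I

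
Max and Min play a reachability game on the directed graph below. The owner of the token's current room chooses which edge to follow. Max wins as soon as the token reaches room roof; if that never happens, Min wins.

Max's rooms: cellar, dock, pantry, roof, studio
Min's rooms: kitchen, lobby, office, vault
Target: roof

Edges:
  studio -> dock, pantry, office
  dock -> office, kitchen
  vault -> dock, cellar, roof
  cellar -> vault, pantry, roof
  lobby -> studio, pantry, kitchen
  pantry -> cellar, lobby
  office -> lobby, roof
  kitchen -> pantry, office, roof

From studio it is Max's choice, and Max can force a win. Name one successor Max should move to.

pantry

A0 = {roof}
A1: add {cellar} — cellar (Max) has cellar→roof.
A2: add {pantry} — pantry (Max) has pantry→cellar.
A3: add {studio} — studio (Max) has studio→pantry.
A4 = A3; e.g. dock (Max) has no edge into A3. Fixed point.
From studio, successor pantry is in the attractor (rank 2); the other successors dock, office are not.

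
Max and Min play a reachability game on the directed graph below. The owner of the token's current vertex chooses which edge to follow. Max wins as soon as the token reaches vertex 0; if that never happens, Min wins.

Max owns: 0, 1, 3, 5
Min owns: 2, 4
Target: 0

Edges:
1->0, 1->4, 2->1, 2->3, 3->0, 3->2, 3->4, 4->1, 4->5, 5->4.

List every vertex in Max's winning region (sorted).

0, 1, 2, 3

A0 = {0}
A1: add {1, 3} — 1 (Max) has 1→0; 3 (Max) has 3→0.
A2: add {2} — 2 (Min): all of {1, 3} already in.
A3 = A2; e.g. 4 (Min) can still go to 5. Fixed point.
Max's winning region = {0, 1, 2, 3}.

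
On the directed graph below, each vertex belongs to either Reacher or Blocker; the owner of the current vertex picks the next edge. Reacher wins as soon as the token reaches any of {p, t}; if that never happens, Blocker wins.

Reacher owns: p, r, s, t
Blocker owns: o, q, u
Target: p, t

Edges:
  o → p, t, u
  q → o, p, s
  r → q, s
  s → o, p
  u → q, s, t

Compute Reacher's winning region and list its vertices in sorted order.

p, r, s, t

A0 = {p, t}
A1: add {s} — s (Reacher) has s→p.
A2: add {r} — r (Reacher) has r→s.
A3 = A2; e.g. o (Blocker) can still go to u. Fixed point.
Reacher's winning region = {p, r, s, t}.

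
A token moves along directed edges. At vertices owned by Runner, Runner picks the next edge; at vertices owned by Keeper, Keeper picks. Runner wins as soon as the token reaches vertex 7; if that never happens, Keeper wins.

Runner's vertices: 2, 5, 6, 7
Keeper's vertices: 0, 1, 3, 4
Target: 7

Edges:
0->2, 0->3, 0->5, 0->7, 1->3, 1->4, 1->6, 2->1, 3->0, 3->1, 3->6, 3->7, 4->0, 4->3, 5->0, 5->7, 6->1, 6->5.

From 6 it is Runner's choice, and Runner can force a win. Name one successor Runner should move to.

5

A0 = {7}
A1: add {5} — 5 (Runner) has 5→7.
A2: add {6} — 6 (Runner) has 6→5.
A3 = A2; e.g. 0 (Keeper) can still go to 2. Fixed point.
From 6, successor 5 is in the attractor (rank 1); the other successor 1 is not.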